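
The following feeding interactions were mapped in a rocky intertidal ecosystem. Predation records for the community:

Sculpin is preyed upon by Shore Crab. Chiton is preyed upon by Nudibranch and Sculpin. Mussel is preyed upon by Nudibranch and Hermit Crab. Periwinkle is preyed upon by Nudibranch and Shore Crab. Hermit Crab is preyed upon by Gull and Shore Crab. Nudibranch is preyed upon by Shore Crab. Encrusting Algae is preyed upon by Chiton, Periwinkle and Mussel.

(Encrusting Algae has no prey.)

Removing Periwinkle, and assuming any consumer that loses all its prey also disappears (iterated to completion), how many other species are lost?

0

Remove Periwinkle.
Every predator of it retains at least one other prey: Nudibranch still has Chiton, Mussel; Shore Crab still has Sculpin, Nudibranch, Hermit Crab.
No consumer loses all prey, so no secondary extinctions occur.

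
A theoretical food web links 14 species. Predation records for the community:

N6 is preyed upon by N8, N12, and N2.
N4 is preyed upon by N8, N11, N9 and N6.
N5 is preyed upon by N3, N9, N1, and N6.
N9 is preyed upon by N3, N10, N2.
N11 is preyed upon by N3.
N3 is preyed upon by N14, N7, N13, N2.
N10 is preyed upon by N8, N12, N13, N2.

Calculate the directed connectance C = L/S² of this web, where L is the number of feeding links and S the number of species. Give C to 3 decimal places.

The web has S = 14 species and L = 23 feeding links.
C = L / S² = 23 / 196 = 0.1173 ≈ 0.117.

C = 0.117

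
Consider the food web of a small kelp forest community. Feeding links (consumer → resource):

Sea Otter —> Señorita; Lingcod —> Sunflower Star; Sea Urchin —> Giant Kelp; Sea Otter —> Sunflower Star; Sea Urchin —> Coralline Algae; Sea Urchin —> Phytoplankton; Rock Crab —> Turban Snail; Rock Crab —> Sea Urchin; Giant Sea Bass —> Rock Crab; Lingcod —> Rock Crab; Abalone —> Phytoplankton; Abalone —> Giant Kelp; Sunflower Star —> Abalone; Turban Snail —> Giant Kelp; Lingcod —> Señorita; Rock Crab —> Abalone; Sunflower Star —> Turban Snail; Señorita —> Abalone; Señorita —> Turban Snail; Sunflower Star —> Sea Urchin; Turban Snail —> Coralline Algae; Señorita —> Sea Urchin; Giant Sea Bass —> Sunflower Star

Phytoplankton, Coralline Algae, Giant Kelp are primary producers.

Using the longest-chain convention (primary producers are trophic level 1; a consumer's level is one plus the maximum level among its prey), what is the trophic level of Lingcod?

Coralline Algae is a producer → level 1.
Turban Snail eats Coralline Algae (level 1); other prey at levels: Giant Kelp 1 → level 2.
Sunflower Star eats Turban Snail (level 2); other prey at levels: Abalone 2, Sea Urchin 2 → level 3.
Lingcod eats Sunflower Star (level 3); other prey at levels: Rock Crab 3, Señorita 3 → level 4.

Trophic level 4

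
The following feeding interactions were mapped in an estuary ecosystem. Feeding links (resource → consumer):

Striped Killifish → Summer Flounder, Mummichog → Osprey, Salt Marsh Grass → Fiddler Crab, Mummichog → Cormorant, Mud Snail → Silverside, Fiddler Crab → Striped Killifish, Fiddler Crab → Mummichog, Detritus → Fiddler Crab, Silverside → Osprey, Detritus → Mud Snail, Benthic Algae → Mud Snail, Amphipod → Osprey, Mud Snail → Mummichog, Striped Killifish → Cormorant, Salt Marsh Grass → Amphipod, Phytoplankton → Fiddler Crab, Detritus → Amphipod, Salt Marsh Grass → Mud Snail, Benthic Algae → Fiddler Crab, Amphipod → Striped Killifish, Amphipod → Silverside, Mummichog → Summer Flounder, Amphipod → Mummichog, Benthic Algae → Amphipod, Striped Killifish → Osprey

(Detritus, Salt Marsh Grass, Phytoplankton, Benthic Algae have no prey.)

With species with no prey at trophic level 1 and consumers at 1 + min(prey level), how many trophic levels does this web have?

Basal resources (level 1): Detritus, Salt Marsh Grass, Phytoplankton, Benthic Algae.
Following each consumer down to its lowest-level prey: Detritus → Amphipod → Striped Killifish → Summer Flounder (levels 1 through 4).
All prey of Summer Flounder (Striped Killifish 3, Mummichog 3) are at level 3 or above, so Summer Flounder is at level 1 + 3 = 4.
Every consumer has at least one prey at level 3 or below, so none exceeds level 4.

4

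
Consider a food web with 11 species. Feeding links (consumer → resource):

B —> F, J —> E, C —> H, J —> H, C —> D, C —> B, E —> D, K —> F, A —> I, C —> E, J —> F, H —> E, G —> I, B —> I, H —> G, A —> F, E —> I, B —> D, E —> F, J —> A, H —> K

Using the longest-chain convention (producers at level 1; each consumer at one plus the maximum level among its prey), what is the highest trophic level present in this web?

Producers (level 1): I, F, D.
F → K → H → C gives C level 4.
No species has a prey at level 4, so no species reaches level 5.

4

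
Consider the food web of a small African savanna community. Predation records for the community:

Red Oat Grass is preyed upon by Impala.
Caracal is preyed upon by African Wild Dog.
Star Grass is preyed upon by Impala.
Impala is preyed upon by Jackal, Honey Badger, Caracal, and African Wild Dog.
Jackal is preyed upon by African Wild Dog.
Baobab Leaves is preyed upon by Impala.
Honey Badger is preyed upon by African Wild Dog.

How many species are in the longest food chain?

One longest chain: Red Oat Grass → Impala → Caracal → African Wild Dog.
It has 4 species and 3 links.

4 species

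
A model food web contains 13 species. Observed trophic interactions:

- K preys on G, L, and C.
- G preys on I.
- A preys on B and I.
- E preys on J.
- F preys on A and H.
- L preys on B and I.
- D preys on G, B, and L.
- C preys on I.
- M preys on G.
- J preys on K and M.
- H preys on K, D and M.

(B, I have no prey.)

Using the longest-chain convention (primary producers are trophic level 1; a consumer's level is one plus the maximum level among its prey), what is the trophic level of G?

I is a producer → level 1.
G eats I → level 2.

Trophic level 2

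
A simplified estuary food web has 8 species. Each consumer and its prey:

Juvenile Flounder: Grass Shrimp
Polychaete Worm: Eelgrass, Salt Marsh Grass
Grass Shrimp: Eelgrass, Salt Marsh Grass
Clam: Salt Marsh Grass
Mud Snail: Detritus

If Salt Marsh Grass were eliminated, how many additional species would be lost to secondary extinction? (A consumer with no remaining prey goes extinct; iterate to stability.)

Remove Salt Marsh Grass.
Round 1: Clam (all prey gone) → extinct.
No further losses. Total secondary extinctions: 1.

1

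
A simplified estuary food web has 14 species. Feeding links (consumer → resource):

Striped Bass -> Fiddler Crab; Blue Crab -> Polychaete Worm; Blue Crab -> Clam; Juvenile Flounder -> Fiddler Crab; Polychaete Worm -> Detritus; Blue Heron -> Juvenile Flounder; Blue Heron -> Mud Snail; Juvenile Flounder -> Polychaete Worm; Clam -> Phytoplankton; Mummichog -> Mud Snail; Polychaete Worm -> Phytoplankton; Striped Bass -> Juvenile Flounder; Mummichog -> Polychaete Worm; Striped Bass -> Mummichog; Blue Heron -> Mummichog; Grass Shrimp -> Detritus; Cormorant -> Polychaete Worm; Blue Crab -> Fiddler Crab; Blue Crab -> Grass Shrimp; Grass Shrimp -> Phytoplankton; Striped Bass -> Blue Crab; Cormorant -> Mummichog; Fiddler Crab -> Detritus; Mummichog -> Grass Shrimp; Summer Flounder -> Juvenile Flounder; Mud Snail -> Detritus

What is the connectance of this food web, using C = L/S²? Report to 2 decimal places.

C = 0.13

The web has S = 14 species and L = 26 feeding links.
C = L / S² = 26 / 196 = 0.1327 ≈ 0.13.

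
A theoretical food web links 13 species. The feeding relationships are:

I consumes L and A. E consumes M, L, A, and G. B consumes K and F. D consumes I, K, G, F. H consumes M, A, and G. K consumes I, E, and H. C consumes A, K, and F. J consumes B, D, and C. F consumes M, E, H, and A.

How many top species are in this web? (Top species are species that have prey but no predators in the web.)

1

Top species (has prey, but nothing eats it): J.
Count: 1.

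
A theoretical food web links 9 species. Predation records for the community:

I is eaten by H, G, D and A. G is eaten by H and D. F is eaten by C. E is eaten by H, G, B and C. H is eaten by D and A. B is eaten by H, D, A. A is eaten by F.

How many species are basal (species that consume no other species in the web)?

2

Basal species (no prey listed): E, I.
Count: 2.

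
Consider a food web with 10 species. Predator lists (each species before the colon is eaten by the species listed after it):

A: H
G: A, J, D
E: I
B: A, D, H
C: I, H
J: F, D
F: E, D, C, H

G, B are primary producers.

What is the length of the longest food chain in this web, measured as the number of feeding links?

4 links

One longest chain: G → J → F → E → I.
It has 5 species and 4 links.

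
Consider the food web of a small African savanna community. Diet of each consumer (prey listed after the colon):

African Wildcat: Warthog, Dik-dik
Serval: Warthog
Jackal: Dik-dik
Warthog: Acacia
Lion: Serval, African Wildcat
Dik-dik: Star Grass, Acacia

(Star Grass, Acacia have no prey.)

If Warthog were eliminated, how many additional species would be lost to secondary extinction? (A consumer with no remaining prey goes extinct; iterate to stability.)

1

Remove Warthog.
Round 1: Serval (all prey gone) → extinct.
No further losses. Total secondary extinctions: 1.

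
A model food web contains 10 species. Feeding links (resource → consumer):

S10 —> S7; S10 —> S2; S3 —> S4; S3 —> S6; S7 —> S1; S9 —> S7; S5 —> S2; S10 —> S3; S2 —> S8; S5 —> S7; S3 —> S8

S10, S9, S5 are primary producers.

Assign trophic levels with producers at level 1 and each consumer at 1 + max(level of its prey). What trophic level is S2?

Trophic level 2

S10 is a producer → level 1.
S2 eats S10 (level 1); other prey at levels: S5 1 → level 2.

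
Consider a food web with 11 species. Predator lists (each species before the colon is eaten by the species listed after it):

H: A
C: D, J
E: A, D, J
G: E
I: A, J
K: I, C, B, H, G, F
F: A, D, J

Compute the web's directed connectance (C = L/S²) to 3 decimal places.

The web has S = 11 species and L = 18 feeding links.
C = L / S² = 18 / 121 = 0.1488 ≈ 0.149.

C = 0.149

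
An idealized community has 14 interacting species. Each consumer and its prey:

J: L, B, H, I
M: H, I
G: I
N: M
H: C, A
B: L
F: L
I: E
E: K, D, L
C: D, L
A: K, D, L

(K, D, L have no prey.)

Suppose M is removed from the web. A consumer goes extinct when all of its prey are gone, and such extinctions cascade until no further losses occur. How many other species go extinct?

Remove M.
Round 1: N (all prey gone) → extinct.
No further losses. Total secondary extinctions: 1.

1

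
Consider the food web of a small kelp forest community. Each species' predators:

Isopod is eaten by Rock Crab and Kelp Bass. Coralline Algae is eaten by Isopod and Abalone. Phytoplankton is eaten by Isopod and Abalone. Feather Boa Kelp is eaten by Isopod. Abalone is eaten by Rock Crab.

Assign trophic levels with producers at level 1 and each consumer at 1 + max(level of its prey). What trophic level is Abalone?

Coralline Algae is a producer → level 1.
Abalone eats Coralline Algae (level 1); other prey at levels: Phytoplankton 1 → level 2.

Trophic level 2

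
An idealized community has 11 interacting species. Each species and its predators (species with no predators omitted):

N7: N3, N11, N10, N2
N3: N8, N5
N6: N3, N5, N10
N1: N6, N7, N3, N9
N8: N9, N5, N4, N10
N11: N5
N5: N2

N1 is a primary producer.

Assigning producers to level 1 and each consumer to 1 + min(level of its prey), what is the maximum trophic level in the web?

4

Producers (level 1): N1.
Following each consumer down to its lowest-level prey: N1 → N3 → N8 → N4 (levels 1 through 4).
All prey of N4 (N8 3) are at level 3 or above, so N4 is at level 1 + 3 = 4.
Every consumer has at least one prey at level 3 or below, so none exceeds level 4.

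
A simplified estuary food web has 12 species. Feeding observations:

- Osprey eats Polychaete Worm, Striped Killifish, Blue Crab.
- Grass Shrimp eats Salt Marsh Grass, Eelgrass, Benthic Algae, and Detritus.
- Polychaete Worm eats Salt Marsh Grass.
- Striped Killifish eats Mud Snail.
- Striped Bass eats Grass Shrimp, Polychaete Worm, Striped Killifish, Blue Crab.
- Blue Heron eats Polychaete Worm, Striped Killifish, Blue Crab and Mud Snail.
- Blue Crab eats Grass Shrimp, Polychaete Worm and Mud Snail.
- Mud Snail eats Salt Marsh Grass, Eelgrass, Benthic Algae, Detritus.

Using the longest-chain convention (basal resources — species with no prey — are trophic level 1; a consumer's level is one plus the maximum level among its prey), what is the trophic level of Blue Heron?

Trophic level 4

Benthic Algae has no prey (basal) → level 1.
Mud Snail eats Benthic Algae (level 1); other prey at levels: Detritus 1, Eelgrass 1, Salt Marsh Grass 1 → level 2.
Blue Crab eats Mud Snail (level 2); other prey at levels: Polychaete Worm 2, Grass Shrimp 2 → level 3.
Blue Heron eats Blue Crab (level 3); other prey at levels: Mud Snail 2, Polychaete Worm 2, Striped Killifish 3 → level 4.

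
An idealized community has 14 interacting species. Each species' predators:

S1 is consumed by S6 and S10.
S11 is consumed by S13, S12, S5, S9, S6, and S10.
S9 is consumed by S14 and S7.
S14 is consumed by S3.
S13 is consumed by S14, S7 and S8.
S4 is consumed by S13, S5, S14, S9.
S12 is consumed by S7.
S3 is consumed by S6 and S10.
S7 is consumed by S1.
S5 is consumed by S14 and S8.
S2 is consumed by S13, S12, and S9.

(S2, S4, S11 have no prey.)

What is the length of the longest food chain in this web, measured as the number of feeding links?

One longest chain: S2 → S12 → S7 → S1 → S10.
It has 5 species and 4 links.

4 links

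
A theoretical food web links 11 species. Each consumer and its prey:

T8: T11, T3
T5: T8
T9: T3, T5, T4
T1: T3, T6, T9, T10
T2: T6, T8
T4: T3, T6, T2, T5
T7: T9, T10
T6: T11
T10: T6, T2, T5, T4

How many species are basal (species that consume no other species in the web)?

2

Basal species (no prey listed): T11, T3.
Count: 2.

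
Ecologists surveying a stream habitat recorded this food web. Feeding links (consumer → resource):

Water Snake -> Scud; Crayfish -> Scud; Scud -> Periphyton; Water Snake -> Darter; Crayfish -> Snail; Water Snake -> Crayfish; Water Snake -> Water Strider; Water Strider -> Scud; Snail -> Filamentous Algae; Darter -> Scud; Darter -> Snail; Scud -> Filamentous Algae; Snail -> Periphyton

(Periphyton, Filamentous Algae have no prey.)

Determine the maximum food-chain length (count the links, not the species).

3 links

One longest chain: Periphyton → Snail → Crayfish → Water Snake.
It has 4 species and 3 links.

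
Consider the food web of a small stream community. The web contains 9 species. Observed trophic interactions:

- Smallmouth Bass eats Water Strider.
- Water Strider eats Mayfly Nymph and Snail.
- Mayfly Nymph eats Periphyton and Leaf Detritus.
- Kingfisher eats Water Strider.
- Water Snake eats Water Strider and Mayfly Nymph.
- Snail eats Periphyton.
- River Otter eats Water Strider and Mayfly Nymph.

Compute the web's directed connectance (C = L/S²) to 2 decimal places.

The web has S = 9 species and L = 11 feeding links.
C = L / S² = 11 / 81 = 0.1358 ≈ 0.14.

C = 0.14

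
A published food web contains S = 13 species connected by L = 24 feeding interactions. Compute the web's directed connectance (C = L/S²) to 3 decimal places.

The web has S = 13 species and L = 24 feeding links.
C = L / S² = 24 / 169 = 0.1420 ≈ 0.142.

C = 0.142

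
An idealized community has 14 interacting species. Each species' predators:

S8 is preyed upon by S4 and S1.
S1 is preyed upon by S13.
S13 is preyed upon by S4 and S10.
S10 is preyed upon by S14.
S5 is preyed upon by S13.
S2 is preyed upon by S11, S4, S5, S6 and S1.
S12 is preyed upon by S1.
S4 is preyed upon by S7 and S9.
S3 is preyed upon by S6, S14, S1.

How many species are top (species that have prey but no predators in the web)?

5

Top species (has prey, but nothing eats it): S11, S6, S7, S9, S14.
Count: 5.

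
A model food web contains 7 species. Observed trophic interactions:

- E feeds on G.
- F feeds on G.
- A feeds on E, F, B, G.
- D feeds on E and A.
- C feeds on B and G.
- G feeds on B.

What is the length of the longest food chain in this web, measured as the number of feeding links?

4 links

One longest chain: B → G → F → A → D.
It has 5 species and 4 links.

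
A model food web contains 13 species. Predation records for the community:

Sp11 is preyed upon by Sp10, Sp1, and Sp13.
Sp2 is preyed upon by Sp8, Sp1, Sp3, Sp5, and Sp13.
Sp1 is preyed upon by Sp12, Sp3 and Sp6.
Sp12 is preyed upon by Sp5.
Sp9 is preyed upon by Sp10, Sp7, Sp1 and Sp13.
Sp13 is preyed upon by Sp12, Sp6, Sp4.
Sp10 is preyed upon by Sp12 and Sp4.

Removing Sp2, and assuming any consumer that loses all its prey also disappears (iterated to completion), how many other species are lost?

Remove Sp2.
Round 1: Sp8 (all prey gone) → extinct.
No further losses. Total secondary extinctions: 1.

1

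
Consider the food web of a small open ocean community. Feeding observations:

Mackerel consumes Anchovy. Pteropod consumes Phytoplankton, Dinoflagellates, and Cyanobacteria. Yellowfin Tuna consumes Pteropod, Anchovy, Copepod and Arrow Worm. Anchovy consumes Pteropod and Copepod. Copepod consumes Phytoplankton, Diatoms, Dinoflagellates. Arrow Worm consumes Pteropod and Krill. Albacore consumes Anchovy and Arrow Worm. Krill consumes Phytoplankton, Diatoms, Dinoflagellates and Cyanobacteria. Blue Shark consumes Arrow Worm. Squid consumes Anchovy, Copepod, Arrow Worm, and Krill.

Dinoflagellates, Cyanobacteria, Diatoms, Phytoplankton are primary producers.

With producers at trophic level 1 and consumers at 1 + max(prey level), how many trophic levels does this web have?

Producers (level 1): Dinoflagellates, Cyanobacteria, Diatoms, Phytoplankton.
Dinoflagellates → Pteropod → Arrow Worm → Albacore gives Albacore level 4.
No species has a prey at level 4, so no species reaches level 5.

4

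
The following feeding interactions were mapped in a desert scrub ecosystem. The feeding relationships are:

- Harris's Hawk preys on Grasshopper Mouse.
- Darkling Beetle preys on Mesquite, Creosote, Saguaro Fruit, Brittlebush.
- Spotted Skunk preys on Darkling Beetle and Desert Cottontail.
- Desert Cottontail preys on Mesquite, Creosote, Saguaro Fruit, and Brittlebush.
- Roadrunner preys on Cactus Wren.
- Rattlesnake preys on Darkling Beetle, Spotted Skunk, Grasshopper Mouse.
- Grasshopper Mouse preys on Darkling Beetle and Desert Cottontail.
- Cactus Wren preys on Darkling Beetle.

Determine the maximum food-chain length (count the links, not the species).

3 links

One longest chain: Mesquite → Darkling Beetle → Cactus Wren → Roadrunner.
It has 4 species and 3 links.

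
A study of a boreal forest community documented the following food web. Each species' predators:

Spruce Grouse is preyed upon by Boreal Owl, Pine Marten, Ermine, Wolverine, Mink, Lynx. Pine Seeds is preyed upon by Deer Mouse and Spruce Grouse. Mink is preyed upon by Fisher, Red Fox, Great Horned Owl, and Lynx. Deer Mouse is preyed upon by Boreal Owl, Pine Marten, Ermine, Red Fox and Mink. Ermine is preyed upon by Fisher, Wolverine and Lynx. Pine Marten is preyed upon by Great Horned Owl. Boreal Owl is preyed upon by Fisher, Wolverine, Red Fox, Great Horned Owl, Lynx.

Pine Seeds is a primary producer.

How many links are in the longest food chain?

3 links

One longest chain: Pine Seeds → Deer Mouse → Mink → Lynx.
It has 4 species and 3 links.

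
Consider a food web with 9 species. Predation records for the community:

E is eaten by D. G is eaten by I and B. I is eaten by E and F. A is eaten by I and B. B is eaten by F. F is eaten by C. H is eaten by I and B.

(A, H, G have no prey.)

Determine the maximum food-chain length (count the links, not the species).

One longest chain: A → I → E → D.
It has 4 species and 3 links.

3 links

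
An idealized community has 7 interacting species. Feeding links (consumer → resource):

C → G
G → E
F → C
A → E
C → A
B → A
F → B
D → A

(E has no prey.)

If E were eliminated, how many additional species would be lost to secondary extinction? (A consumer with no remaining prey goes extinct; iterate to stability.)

Remove E.
Round 1: A (all prey gone), G (all prey gone) → extinct.
Round 2: D (all prey gone), B (all prey gone), C (all prey gone) → extinct.
Round 3: F (all prey gone) → extinct.
No further losses. Total secondary extinctions: 6.

6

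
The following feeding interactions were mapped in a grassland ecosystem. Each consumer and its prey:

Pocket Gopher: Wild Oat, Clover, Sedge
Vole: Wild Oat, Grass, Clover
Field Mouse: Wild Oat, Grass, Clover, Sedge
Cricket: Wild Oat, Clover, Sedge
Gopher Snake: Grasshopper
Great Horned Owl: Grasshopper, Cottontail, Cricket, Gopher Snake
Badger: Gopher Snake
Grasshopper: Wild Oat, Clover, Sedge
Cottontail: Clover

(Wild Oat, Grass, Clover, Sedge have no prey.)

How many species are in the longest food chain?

4 species

One longest chain: Wild Oat → Grasshopper → Gopher Snake → Great Horned Owl.
It has 4 species and 3 links.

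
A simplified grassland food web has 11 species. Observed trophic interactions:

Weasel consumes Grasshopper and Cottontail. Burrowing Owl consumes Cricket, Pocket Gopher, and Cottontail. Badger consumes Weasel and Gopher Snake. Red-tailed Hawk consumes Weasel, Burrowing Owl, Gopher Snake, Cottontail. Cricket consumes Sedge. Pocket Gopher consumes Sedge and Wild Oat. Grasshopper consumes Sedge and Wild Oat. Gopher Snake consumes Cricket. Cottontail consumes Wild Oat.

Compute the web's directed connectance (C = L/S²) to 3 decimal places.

The web has S = 11 species and L = 18 feeding links.
C = L / S² = 18 / 121 = 0.1488 ≈ 0.149.

C = 0.149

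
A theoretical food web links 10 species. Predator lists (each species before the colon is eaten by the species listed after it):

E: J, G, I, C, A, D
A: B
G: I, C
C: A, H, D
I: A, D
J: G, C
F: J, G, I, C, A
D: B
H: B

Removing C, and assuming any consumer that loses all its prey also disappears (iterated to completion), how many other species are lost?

Remove C.
Round 1: H (all prey gone) → extinct.
No further losses. Total secondary extinctions: 1.

1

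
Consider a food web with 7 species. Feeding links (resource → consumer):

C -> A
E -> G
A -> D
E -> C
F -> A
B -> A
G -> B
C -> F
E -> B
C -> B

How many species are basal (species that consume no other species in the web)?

Basal species (no prey listed): E.
Count: 1.

1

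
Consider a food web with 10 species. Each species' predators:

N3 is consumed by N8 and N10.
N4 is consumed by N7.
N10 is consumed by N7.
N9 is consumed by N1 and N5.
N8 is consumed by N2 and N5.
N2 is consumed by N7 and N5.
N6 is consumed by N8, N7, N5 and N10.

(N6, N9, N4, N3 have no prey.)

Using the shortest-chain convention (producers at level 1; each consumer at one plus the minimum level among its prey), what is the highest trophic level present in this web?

Producers (level 1): N6, N9, N4, N3.
Following each consumer down to its lowest-level prey: N6 → N8 → N2 (levels 1 through 3).
All prey of N2 (N8 2) are at level 2 or above, so N2 is at level 1 + 2 = 3.
Every consumer has at least one prey at level 2 or below, so none exceeds level 3.

3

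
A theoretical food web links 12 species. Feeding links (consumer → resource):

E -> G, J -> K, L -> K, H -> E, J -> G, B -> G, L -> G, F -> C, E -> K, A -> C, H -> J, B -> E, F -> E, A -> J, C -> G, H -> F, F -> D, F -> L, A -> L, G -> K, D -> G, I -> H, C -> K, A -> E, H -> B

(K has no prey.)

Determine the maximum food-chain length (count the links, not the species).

5 links

One longest chain: K → G → E → F → H → I.
It has 6 species and 5 links.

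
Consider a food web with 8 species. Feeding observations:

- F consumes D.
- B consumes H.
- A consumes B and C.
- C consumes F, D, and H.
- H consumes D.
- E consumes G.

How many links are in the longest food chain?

3 links

One longest chain: D → H → B → A.
It has 4 species and 3 links.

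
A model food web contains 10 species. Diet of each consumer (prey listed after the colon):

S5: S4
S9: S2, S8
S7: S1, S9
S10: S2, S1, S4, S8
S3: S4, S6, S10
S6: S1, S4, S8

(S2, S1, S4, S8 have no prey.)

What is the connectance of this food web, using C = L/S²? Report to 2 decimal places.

C = 0.15

The web has S = 10 species and L = 15 feeding links.
C = L / S² = 15 / 100 = 0.1500 ≈ 0.15.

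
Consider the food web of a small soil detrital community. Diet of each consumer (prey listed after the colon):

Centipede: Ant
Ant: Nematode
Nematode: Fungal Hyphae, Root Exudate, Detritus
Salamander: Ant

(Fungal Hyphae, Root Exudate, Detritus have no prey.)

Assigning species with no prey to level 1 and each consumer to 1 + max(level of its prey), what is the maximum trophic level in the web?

4

Basal resources (level 1): Fungal Hyphae, Root Exudate, Detritus.
Fungal Hyphae → Nematode → Ant → Salamander gives Salamander level 4.
No species has a prey at level 4, so no species reaches level 5.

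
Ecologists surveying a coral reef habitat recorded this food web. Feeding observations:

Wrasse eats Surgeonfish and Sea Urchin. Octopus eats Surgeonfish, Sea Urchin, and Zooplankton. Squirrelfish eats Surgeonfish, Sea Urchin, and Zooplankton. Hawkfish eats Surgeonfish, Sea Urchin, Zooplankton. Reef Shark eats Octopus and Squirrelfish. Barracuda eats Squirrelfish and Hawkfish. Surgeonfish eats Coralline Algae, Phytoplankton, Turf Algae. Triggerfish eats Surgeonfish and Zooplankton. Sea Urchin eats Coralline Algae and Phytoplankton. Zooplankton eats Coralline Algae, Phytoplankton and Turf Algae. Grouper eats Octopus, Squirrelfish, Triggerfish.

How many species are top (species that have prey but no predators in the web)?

4

Top species (has prey, but nothing eats it): Wrasse, Grouper, Barracuda, Reef Shark.
Count: 4.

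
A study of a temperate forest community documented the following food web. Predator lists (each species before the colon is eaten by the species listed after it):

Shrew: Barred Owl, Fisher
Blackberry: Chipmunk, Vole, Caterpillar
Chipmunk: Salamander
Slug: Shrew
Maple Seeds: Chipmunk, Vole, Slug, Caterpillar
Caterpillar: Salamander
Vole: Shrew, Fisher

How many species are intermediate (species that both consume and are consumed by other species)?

5

Intermediate species (has both prey and predators): Chipmunk, Vole, Slug, Caterpillar, Shrew.
Count: 5.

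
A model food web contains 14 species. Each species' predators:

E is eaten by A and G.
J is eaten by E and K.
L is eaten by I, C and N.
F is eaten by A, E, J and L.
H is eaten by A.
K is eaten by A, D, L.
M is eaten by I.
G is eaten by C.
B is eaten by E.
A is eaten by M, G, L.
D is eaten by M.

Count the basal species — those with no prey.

3

Basal species (no prey listed): F, B, H.
Count: 3.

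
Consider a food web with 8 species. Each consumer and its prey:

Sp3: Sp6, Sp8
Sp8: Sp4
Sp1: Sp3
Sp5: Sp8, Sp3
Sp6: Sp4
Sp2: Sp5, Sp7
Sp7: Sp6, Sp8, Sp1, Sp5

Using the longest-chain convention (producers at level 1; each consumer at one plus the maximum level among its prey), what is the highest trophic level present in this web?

Producers (level 1): Sp4.
Sp4 → Sp6 → Sp3 → Sp1 → Sp7 → Sp2 gives Sp2 level 6.
No species has a prey at level 6, so no species reaches level 7.

6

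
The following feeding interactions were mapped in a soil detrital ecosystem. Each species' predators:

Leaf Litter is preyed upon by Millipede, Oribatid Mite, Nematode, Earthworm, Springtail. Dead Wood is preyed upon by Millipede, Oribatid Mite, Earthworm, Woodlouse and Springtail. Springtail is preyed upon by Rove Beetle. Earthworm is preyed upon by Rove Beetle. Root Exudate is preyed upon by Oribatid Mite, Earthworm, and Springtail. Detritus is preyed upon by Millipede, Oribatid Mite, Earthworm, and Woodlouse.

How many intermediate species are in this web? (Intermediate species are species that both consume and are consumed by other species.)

Intermediate species (has both prey and predators): Springtail, Earthworm.
Count: 2.

2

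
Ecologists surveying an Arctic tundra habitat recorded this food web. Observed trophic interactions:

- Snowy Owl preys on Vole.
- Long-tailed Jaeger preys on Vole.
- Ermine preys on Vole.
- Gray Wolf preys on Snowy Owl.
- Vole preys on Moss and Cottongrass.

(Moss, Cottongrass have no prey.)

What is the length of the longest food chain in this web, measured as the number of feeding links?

One longest chain: Moss → Vole → Snowy Owl → Gray Wolf.
It has 4 species and 3 links.

3 links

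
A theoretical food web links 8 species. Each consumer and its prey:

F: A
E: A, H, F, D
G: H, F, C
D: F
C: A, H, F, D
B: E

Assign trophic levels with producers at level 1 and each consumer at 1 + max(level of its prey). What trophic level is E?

A is a producer → level 1.
F eats A → level 2.
D eats F → level 3.
E eats D (level 3); other prey at levels: A 1, H 1, F 2 → level 4.

Trophic level 4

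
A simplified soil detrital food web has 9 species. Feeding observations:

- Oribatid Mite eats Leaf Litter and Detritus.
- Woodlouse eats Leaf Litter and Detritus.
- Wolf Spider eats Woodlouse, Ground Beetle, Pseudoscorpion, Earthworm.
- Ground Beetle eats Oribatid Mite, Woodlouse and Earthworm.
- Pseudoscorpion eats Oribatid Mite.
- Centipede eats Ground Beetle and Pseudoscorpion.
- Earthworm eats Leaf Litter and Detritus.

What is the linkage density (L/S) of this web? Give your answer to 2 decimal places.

There are L = 16 links among S = 9 species.
L/S = 16/9 = 1.7778 ≈ 1.78.

L/S = 1.78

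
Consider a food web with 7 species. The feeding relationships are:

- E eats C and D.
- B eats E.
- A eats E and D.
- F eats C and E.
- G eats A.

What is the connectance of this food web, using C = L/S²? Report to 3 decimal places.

The web has S = 7 species and L = 8 feeding links.
C = L / S² = 8 / 49 = 0.1633 ≈ 0.163.

C = 0.163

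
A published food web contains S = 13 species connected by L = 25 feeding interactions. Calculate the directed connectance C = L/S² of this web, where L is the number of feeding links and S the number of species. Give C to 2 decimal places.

The web has S = 13 species and L = 25 feeding links.
C = L / S² = 25 / 169 = 0.1479 ≈ 0.15.

C = 0.15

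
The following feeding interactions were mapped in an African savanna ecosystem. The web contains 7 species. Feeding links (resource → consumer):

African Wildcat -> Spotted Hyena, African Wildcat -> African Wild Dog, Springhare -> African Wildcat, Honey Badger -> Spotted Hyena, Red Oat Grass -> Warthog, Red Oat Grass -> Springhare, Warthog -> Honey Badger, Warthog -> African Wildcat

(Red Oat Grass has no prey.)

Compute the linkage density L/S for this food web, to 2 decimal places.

There are L = 8 links among S = 7 species.
L/S = 8/7 = 1.1429 ≈ 1.14.

L/S = 1.14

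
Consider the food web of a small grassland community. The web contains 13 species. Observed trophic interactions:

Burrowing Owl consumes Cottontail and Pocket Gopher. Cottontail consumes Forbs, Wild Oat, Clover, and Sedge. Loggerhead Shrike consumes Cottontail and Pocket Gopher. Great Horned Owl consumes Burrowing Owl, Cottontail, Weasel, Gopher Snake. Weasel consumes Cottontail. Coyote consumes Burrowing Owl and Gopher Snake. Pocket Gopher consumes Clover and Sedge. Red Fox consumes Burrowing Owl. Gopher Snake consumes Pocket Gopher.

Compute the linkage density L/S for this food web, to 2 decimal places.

L/S = 1.46

There are L = 19 links among S = 13 species.
L/S = 19/13 = 1.4615 ≈ 1.46.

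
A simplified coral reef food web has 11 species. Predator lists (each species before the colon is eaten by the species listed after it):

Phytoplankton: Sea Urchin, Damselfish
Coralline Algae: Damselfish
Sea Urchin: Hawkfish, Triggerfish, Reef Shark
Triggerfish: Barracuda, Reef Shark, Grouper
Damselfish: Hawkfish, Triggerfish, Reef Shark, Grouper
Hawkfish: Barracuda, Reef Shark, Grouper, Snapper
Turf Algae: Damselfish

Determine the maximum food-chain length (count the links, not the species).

3 links

One longest chain: Phytoplankton → Sea Urchin → Hawkfish → Barracuda.
It has 4 species and 3 links.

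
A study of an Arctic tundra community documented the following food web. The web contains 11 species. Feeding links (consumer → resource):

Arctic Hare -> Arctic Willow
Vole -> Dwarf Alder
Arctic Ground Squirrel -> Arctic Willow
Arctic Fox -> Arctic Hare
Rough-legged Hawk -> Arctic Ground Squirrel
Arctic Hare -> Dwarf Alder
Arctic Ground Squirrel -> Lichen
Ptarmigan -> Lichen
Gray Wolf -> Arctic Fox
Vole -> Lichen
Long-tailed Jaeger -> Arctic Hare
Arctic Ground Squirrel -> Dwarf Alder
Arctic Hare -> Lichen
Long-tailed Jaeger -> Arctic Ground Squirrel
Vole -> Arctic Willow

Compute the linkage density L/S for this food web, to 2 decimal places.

L/S = 1.36

There are L = 15 links among S = 11 species.
L/S = 15/11 = 1.3636 ≈ 1.36.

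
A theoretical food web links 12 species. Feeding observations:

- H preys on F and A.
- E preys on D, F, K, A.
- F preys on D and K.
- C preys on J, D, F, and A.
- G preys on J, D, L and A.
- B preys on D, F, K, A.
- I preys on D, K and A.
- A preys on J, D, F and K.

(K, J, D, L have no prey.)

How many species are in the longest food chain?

One longest chain: K → F → A → I.
It has 4 species and 3 links.

4 species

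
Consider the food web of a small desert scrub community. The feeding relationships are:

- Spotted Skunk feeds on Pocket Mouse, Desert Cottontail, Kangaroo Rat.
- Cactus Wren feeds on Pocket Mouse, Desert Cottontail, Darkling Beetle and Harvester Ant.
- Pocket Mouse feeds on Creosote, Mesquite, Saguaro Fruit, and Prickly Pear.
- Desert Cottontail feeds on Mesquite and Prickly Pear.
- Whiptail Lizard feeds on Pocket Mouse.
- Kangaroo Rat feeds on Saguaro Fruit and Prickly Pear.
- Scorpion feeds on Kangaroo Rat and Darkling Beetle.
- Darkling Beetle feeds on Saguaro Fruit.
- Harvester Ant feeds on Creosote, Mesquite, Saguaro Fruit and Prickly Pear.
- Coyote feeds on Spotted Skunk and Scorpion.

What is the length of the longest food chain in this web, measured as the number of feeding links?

One longest chain: Saguaro Fruit → Darkling Beetle → Scorpion → Coyote.
It has 4 species and 3 links.

3 links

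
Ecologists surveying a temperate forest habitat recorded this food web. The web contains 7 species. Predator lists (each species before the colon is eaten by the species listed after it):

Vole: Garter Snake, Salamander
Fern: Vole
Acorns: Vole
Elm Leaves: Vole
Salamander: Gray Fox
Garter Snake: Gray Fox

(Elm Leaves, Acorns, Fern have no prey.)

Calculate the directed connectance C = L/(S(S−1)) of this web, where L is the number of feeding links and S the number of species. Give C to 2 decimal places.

C = 0.17

The web has S = 7 species and L = 7 feeding links.
C = L / (S(S−1)) = 7 / 42 = 0.1667 ≈ 0.17.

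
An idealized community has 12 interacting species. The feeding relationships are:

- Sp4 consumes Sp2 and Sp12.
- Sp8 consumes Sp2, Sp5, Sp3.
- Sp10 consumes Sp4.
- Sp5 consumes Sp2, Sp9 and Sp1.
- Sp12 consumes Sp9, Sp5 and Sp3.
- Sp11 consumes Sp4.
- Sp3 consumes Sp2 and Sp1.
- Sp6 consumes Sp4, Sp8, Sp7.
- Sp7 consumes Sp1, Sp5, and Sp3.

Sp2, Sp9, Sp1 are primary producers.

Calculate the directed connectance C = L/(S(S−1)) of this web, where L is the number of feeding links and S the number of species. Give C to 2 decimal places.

C = 0.16

The web has S = 12 species and L = 21 feeding links.
C = L / (S(S−1)) = 21 / 132 = 0.1591 ≈ 0.16.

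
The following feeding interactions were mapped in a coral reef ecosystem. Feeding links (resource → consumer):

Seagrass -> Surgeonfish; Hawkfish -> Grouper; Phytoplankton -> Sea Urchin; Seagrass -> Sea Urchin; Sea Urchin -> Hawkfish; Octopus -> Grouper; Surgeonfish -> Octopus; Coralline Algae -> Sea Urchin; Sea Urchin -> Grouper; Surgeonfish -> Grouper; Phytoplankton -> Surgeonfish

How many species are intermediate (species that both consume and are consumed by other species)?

Intermediate species (has both prey and predators): Surgeonfish, Sea Urchin, Hawkfish, Octopus.
Count: 4.

4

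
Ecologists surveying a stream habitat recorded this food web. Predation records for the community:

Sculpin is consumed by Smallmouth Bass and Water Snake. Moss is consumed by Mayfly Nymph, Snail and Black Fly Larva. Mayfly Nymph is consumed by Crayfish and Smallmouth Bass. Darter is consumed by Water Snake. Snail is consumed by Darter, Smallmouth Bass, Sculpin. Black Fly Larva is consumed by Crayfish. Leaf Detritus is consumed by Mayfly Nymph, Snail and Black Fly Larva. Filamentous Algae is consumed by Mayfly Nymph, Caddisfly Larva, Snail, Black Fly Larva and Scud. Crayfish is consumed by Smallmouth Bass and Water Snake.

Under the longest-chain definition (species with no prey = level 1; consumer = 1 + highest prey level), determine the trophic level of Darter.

Trophic level 3

Leaf Detritus has no prey (basal) → level 1.
Snail eats Leaf Detritus (level 1); other prey at levels: Filamentous Algae 1, Moss 1 → level 2.
Darter eats Snail → level 3.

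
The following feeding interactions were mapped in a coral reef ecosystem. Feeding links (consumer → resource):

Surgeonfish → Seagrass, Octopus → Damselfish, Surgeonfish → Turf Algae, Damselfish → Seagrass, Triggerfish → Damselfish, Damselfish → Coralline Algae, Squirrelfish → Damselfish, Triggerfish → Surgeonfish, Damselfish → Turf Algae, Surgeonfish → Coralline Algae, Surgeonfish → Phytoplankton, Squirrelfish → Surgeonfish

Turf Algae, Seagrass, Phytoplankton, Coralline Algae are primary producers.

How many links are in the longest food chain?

2 links

One longest chain: Turf Algae → Surgeonfish → Triggerfish.
It has 3 species and 2 links.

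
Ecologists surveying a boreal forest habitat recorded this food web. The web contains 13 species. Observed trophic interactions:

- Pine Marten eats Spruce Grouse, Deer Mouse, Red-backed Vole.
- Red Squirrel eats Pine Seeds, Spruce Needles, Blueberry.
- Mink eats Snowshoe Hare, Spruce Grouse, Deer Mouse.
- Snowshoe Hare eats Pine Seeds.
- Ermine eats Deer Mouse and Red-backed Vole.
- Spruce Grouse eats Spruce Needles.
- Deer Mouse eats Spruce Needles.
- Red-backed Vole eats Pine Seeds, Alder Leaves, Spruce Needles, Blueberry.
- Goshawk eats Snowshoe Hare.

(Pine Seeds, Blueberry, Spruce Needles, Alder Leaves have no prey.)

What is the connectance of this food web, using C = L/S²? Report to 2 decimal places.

C = 0.11

The web has S = 13 species and L = 19 feeding links.
C = L / S² = 19 / 169 = 0.1124 ≈ 0.11.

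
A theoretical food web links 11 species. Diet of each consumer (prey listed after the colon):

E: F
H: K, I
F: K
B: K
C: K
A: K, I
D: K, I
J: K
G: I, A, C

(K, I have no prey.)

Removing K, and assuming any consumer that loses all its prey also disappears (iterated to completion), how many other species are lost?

Remove K.
Round 1: F (all prey gone), B (all prey gone), J (all prey gone), C (all prey gone) → extinct.
Round 2: E (all prey gone) → extinct.
No further losses. Total secondary extinctions: 5.

5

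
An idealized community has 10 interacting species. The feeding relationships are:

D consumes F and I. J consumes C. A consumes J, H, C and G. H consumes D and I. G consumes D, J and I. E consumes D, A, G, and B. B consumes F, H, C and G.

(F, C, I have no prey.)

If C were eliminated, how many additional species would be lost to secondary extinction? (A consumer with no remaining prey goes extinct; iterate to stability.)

1

Remove C.
Round 1: J (all prey gone) → extinct.
No further losses. Total secondary extinctions: 1.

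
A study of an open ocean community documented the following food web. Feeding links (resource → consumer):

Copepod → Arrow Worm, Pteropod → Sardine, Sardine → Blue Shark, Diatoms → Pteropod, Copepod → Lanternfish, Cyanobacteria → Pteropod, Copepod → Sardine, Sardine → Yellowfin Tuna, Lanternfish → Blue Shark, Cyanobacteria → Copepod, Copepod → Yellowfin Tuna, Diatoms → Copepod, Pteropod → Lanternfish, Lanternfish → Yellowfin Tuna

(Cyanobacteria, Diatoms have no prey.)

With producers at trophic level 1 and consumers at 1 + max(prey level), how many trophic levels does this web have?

Producers (level 1): Cyanobacteria, Diatoms.
Cyanobacteria → Pteropod → Lanternfish → Blue Shark gives Blue Shark level 4.
No species has a prey at level 4, so no species reaches level 5.

4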